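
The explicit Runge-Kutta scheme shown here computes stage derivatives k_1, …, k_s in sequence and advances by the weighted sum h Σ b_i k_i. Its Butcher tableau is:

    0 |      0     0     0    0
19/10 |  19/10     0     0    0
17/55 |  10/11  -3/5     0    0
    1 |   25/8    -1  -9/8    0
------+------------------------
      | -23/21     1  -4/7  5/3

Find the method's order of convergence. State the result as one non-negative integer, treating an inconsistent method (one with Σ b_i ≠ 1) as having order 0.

b = (-23/21, 1, -4/7, 5/3)
c = (0, 19/10, 17/55, 1)
Ac = (0, 0, -57/50, -989/440)
Σ b_i: (-23/21)·1 + 1·1 + (-4/7)·1 + 5/3·1 = 1 ✓
b·c: 1·19/10 + (-4/7)·17/55 + 5/3·1 = 7831/2310 ≠ 1/2 ⇒ order 1.

1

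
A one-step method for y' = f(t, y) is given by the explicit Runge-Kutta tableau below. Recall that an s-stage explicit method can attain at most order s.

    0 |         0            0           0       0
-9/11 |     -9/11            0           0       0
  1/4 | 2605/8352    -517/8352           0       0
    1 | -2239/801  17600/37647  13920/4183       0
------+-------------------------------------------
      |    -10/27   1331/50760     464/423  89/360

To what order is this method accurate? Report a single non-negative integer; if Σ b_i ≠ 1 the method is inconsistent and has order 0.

4

b = (-10/27, 1331/50760, 464/423, 89/360)
c = (0, -9/11, 1/4, 1)
Ac = (0, 0, 47/928, 40/89)
Σ b_i: (-10/27)·1 + 1331/50760·1 + 464/423·1 + 89/360·1 = 1 ✓
b·c: 1331/50760·(-9/11) + 464/423·1/4 + 89/360·1 = 1/2 ✓
b·c²: 1331/50760·81/121 + 464/423·1/16 + 89/360·1 = 1/3 ✓
b·Ac: 464/423·47/928 + 89/360·40/89 = 1/6 ✓
b·c³: 1331/50760·(-729/1331) + 464/423·1/64 + 89/360·1 = 1/4 ✓
b·(c∘Ac): 464/423·47/3712 + 89/360·40/89 = 1/8 ✓
b·Ac²: 464/423·(-423/10208) + 89/360·510/979 = 1/12 ✓
b·A²c: 89/360·15/89 = 1/24 ✓; 4 stages ⇒ order 4.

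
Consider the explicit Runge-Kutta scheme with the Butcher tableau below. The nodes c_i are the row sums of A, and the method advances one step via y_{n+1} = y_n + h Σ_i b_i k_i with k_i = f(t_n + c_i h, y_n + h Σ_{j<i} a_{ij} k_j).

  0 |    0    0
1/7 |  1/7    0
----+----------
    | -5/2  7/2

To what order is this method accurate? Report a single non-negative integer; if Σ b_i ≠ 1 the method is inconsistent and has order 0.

2

b = (-5/2, 7/2)
c = (0, 1/7)
Σ b_i: (-5/2)·1 + 7/2·1 = 1 ✓
b·c: 7/2·1/7 = 1/2 ✓; 2 stages ⇒ order 2.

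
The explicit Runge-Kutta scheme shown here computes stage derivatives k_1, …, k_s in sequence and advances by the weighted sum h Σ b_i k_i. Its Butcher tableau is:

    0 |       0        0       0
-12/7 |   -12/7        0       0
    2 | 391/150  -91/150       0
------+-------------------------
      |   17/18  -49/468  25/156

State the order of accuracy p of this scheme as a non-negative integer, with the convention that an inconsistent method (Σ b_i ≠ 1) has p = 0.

b = (17/18, -49/468, 25/156)
c = (0, -12/7, 2)
Ac = (0, 0, 26/25)
Σ b_i: 17/18·1 + (-49/468)·1 + 25/156·1 = 1 ✓
b·c: (-49/468)·(-12/7) + 25/156·2 = 1/2 ✓
b·c²: (-49/468)·144/49 + 25/156·4 = 1/3 ✓
b·Ac: 25/156·26/25 = 1/6 ✓; 3 stages ⇒ order 3.

3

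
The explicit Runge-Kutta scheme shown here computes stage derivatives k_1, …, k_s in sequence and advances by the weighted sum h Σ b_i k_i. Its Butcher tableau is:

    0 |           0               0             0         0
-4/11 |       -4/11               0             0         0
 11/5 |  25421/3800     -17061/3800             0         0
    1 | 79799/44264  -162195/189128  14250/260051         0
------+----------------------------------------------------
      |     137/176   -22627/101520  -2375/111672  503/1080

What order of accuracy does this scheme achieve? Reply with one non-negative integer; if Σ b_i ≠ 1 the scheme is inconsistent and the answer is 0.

4

b = (137/176, -22627/101520, -2375/111672, 503/1080)
c = (0, -4/11, 11/5, 1)
Ac = (0, 0, 1551/950, 435/1006)
Σ b_i: 137/176·1 + (-22627/101520)·1 + (-2375/111672)·1 + 503/1080·1 = 1 ✓
b·c: (-22627/101520)·(-4/11) + (-2375/111672)·11/5 + 503/1080·1 = 1/2 ✓
b·c²: (-22627/101520)·16/121 + (-2375/111672)·121/25 + 503/1080·1 = 1/3 ✓
b·Ac: (-2375/111672)·1551/950 + 503/1080·435/1006 = 1/6 ✓
b·c³: (-22627/101520)·(-64/1331) + (-2375/111672)·1331/125 + 503/1080·1 = 1/4 ✓
b·(c∘Ac): (-2375/111672)·17061/4750 + 503/1080·435/1006 = 1/8 ✓
b·Ac²: (-2375/111672)·(-282/475) + 503/1080·840/5533 = 1/12 ✓
b·A²c: 503/1080·45/503 = 1/24 ✓; 4 stages ⇒ order 4.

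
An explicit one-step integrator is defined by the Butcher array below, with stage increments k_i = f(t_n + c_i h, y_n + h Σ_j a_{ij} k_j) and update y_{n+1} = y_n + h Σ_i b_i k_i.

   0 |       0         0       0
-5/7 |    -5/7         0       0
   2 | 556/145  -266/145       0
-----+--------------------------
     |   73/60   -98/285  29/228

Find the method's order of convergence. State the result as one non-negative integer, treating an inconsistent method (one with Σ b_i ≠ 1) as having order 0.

3

b = (73/60, -98/285, 29/228)
c = (0, -5/7, 2)
Ac = (0, 0, 38/29)
Σ b_i: 73/60·1 + (-98/285)·1 + 29/228·1 = 1 ✓
b·c: (-98/285)·(-5/7) + 29/228·2 = 1/2 ✓
b·c²: (-98/285)·25/49 + 29/228·4 = 1/3 ✓
b·Ac: 29/228·38/29 = 1/6 ✓; 3 stages ⇒ order 3.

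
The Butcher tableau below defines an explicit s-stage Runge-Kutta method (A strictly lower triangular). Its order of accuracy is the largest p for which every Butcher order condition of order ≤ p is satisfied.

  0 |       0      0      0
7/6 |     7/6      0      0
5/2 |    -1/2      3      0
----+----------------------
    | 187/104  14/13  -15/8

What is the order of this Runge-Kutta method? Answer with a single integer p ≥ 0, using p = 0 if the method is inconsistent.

b = (187/104, 14/13, -15/8)
c = (0, 7/6, 5/2)
Ac = (0, 0, 7/2)
Σ b_i: 187/104·1 + 14/13·1 + (-15/8)·1 = 1 ✓
b·c: 14/13·7/6 + (-15/8)·5/2 = -2141/624 ≠ 1/2 ⇒ order 1.

1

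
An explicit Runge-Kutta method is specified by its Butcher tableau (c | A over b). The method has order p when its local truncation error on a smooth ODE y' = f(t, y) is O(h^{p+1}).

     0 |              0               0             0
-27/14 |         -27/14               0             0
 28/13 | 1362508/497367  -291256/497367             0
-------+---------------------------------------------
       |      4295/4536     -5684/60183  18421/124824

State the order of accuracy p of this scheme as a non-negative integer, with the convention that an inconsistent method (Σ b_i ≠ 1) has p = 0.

3

b = (4295/4536, -5684/60183, 18421/124824)
c = (0, -27/14, 28/13)
Ac = (0, 0, 20804/18421)
Σ b_i: 4295/4536·1 + (-5684/60183)·1 + 18421/124824·1 = 1 ✓
b·c: (-5684/60183)·(-27/14) + 18421/124824·28/13 = 1/2 ✓
b·c²: (-5684/60183)·729/196 + 18421/124824·784/169 = 1/3 ✓
b·Ac: 18421/124824·20804/18421 = 1/6 ✓; 3 stages ⇒ order 3.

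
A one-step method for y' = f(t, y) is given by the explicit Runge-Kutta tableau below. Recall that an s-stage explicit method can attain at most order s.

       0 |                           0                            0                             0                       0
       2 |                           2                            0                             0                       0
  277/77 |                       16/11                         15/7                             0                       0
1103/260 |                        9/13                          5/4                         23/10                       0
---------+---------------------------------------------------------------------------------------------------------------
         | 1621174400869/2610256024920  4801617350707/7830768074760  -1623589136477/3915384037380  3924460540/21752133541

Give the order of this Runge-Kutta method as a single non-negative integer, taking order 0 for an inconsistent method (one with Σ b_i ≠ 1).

b = (1621174400869/2610256024920, 4801617350707/7830768074760, -1623589136477/3915384037380, 3924460540/21752133541)
c = (0, 2, 277/77, 1103/260)
Ac = (0, 0, 30/7, 4148/385)
Σ b_i: 1621174400869/2610256024920·1 + 4801617350707/7830768074760·1 + (-1623589136477/3915384037380)·1 + 3924460540/21752133541·1 = 1 ✓
b·c: 4801617350707/7830768074760·2 + (-1623589136477/3915384037380)·277/77 + 3924460540/21752133541·1103/260 = 1/2 ✓
b·c²: 4801617350707/7830768074760·4 + (-1623589136477/3915384037380)·76729/5929 + 3924460540/21752133541·1216609/67600 = 1/3 ✓
b·Ac: (-1623589136477/3915384037380)·30/7 + 3924460540/21752133541·4148/385 = 1/6 ✓
b·c³: 4801617350707/7830768074760·8 + (-1623589136477/3915384037380)·21253933/456533 + 3924460540/21752133541·1341919727/17576000 = -16325091625638889/26128662809449200 ≠ 1/4 ⇒ order 3.
b·(c∘Ac): (-1623589136477/3915384037380)·8310/539 + 3924460540/21752133541·1143811/25025 = 1209296864473/652564006230 ≠ 1/8
b·Ac²: (-1623589136477/3915384037380)·60/7 + 3924460540/21752133541·2061217/59290 = 13656745917755/5024742847971 ≠ 1/12
b·A²c: 3924460540/21752133541·69/7 = 38683968180/21752133541 ≠ 1/24

3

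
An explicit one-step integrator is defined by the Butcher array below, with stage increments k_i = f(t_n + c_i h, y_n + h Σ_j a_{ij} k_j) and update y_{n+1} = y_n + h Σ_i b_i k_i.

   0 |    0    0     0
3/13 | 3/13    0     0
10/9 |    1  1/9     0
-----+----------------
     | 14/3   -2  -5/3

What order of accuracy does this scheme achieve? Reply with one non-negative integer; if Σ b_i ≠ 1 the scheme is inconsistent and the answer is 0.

b = (14/3, -2, -5/3)
c = (0, 3/13, 10/9)
Ac = (0, 0, 1/39)
Σ b_i: 14/3·1 + (-2)·1 + (-5/3)·1 = 1 ✓
b·c: (-2)·3/13 + (-5/3)·10/9 = -812/351 ≠ 1/2 ⇒ order 1.

1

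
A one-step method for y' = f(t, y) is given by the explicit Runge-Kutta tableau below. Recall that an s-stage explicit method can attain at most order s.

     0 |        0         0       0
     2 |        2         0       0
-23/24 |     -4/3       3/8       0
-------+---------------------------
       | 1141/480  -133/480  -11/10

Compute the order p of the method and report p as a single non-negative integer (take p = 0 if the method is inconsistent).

2

b = (1141/480, -133/480, -11/10)
c = (0, 2, -23/24)
Ac = (0, 0, 3/4)
Σ b_i: 1141/480·1 + (-133/480)·1 + (-11/10)·1 = 1 ✓
b·c: (-133/480)·2 + (-11/10)·(-23/24) = 1/2 ✓
b·c²: (-133/480)·4 + (-11/10)·529/576 = -12203/5760 ≠ 1/3 ⇒ order 2.
b·Ac: (-11/10)·3/4 = -33/40 ≠ 1/6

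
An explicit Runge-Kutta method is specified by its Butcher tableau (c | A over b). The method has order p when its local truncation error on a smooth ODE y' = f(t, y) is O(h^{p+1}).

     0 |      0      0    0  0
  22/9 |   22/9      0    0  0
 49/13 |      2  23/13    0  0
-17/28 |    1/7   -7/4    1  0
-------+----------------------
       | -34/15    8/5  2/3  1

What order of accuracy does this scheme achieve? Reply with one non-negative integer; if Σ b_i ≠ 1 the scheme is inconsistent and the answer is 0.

1

b = (-34/15, 8/5, 2/3, 1)
c = (0, 22/9, 49/13, -17/28)
Ac = (0, 0, 506/117, -119/234)
Σ b_i: (-34/15)·1 + 8/5·1 + 2/3·1 + 1·1 = 1 ✓
b·c: 8/5·22/9 + 2/3·49/13 + 1·(-17/28) = 95279/16380 ≠ 1/2 ⇒ order 1.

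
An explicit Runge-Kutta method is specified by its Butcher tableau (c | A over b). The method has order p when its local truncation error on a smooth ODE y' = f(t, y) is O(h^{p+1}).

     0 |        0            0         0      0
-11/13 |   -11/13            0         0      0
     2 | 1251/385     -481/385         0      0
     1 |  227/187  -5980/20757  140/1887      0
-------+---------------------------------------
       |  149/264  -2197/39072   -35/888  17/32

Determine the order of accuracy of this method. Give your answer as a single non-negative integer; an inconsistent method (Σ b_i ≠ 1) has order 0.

b = (149/264, -2197/39072, -35/888, 17/32)
c = (0, -11/13, 2, 1)
Ac = (0, 0, 37/35, 20/51)
Σ b_i: 149/264·1 + (-2197/39072)·1 + (-35/888)·1 + 17/32·1 = 1 ✓
b·c: (-2197/39072)·(-11/13) + (-35/888)·2 + 17/32·1 = 1/2 ✓
b·c²: (-2197/39072)·121/169 + (-35/888)·4 + 17/32·1 = 1/3 ✓
b·Ac: (-35/888)·37/35 + 17/32·20/51 = 1/6 ✓
b·c³: (-2197/39072)·(-1331/2197) + (-35/888)·8 + 17/32·1 = 1/4 ✓
b·(c∘Ac): (-35/888)·74/35 + 17/32·20/51 = 1/8 ✓
b·Ac²: (-35/888)·(-407/455) + 17/32·20/221 = 1/12 ✓
b·A²c: 17/32·4/51 = 1/24 ✓; 4 stages ⇒ order 4.

4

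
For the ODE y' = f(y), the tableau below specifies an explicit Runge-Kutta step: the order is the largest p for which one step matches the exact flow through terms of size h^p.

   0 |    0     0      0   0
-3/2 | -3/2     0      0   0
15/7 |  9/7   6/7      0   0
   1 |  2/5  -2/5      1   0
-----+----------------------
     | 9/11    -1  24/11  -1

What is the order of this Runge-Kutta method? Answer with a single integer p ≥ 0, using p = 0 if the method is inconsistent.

1

b = (9/11, -1, 24/11, -1)
c = (0, -3/2, 15/7, 1)
Ac = (0, 0, -9/7, 96/35)
Σ b_i: 9/11·1 + (-1)·1 + 24/11·1 + (-1)·1 = 1 ✓
b·c: (-1)·(-3/2) + 24/11·15/7 + (-1)·1 = 797/154 ≠ 1/2 ⇒ order 1.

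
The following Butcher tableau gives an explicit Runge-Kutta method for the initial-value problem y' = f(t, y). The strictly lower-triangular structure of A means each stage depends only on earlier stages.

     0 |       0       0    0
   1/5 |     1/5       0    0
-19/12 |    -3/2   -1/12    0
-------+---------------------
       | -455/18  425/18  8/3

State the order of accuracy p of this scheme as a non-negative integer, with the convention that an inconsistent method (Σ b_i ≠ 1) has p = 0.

b = (-455/18, 425/18, 8/3)
c = (0, 1/5, -19/12)
Ac = (0, 0, -1/60)
Σ b_i: (-455/18)·1 + 425/18·1 + 8/3·1 = 1 ✓
b·c: 425/18·1/5 + 8/3·(-19/12) = 1/2 ✓
b·c²: 425/18·1/25 + 8/3·361/144 = 206/27 ≠ 1/3 ⇒ order 2.
b·Ac: 8/3·(-1/60) = -2/45 ≠ 1/6

2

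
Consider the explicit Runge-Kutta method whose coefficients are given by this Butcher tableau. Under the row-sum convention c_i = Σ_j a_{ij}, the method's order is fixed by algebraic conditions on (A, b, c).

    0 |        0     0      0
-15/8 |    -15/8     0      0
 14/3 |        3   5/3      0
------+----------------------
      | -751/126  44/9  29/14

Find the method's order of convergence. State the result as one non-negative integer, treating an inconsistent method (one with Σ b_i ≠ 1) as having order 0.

b = (-751/126, 44/9, 29/14)
c = (0, -15/8, 14/3)
Ac = (0, 0, -25/8)
Σ b_i: (-751/126)·1 + 44/9·1 + 29/14·1 = 1 ✓
b·c: 44/9·(-15/8) + 29/14·14/3 = 1/2 ✓
b·c²: 44/9·225/64 + 29/14·196/9 = 8971/144 ≠ 1/3 ⇒ order 2.
b·Ac: 29/14·(-25/8) = -725/112 ≠ 1/6

2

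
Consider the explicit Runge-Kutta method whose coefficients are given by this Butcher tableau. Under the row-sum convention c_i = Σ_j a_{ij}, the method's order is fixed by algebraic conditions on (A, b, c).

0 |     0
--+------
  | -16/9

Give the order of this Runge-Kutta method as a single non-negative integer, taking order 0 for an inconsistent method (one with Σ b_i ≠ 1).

0

b = (-16/9)
c = (0)
Σ b_i: (-16/9)·1 = -16/9 ≠ 1 ⇒ order 0.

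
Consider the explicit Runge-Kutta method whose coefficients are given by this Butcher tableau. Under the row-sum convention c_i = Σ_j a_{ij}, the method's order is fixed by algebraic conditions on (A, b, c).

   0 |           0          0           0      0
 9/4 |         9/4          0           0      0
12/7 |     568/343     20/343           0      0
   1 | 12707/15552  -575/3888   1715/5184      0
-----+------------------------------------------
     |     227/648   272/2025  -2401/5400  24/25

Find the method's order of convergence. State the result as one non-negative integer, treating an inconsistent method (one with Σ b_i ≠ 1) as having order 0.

b = (227/648, 272/2025, -2401/5400, 24/25)
c = (0, 9/4, 12/7, 1)
Ac = (0, 0, 45/343, 15/64)
Σ b_i: 227/648·1 + 272/2025·1 + (-2401/5400)·1 + 24/25·1 = 1 ✓
b·c: 272/2025·9/4 + (-2401/5400)·12/7 + 24/25·1 = 1/2 ✓
b·c²: 272/2025·81/16 + (-2401/5400)·144/49 + 24/25·1 = 1/3 ✓
b·Ac: (-2401/5400)·45/343 + 24/25·15/64 = 1/6 ✓
b·c³: 272/2025·729/64 + (-2401/5400)·1728/343 + 24/25·1 = 1/4 ✓
b·(c∘Ac): (-2401/5400)·540/2401 + 24/25·15/64 = 1/8 ✓
b·Ac²: (-2401/5400)·405/1372 + 24/25·515/2304 = 1/12 ✓
b·A²c: 24/25·25/576 = 1/24 ✓; 4 stages ⇒ order 4.

4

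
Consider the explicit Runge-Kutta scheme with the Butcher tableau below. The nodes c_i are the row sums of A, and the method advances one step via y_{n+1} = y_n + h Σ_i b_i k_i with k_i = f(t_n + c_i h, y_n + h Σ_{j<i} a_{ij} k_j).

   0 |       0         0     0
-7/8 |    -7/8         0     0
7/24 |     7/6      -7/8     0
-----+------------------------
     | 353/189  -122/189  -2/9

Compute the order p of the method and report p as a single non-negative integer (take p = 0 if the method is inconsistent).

2

b = (353/189, -122/189, -2/9)
c = (0, -7/8, 7/24)
Ac = (0, 0, 49/64)
Σ b_i: 353/189·1 + (-122/189)·1 + (-2/9)·1 = 1 ✓
b·c: (-122/189)·(-7/8) + (-2/9)·7/24 = 1/2 ✓
b·c²: (-122/189)·49/64 + (-2/9)·49/576 = -665/1296 ≠ 1/3 ⇒ order 2.
b·Ac: (-2/9)·49/64 = -49/288 ≠ 1/6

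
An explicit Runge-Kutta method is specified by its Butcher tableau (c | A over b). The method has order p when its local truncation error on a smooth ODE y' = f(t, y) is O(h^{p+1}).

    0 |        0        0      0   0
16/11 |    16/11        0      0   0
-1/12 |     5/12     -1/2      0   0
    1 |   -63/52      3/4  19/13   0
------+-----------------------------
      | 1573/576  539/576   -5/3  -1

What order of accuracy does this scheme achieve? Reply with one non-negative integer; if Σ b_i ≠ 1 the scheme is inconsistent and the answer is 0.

2

b = (1573/576, 539/576, -5/3, -1)
c = (0, 16/11, -1/12, 1)
Ac = (0, 0, -8/11, 1663/1716)
Σ b_i: 1573/576·1 + 539/576·1 + (-5/3)·1 + (-1)·1 = 1 ✓
b·c: 539/576·16/11 + (-5/3)·(-1/12) + (-1)·1 = 1/2 ✓
b·c²: 539/576·256/121 + (-5/3)·1/144 + (-1)·1 = 4601/4752 ≠ 1/3 ⇒ order 2.
b·Ac: (-5/3)·(-8/11) + (-1)·1663/1716 = 139/572 ≠ 1/6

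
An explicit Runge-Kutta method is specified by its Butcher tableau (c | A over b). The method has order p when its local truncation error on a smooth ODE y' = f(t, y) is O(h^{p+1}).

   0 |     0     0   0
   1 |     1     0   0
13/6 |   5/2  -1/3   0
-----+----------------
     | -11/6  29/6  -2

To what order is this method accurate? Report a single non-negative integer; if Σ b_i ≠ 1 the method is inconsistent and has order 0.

b = (-11/6, 29/6, -2)
c = (0, 1, 13/6)
Ac = (0, 0, -1/3)
Σ b_i: (-11/6)·1 + 29/6·1 + (-2)·1 = 1 ✓
b·c: 29/6·1 + (-2)·13/6 = 1/2 ✓
b·c²: 29/6·1 + (-2)·169/36 = -41/9 ≠ 1/3 ⇒ order 2.
b·Ac: (-2)·(-1/3) = 2/3 ≠ 1/6

2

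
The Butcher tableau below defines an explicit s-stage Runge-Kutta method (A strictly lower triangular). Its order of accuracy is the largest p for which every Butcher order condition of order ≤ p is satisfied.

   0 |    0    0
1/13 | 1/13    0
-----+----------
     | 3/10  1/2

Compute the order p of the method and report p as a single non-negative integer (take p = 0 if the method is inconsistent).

0

b = (3/10, 1/2)
c = (0, 1/13)
Σ b_i: 3/10·1 + 1/2·1 = 4/5 ≠ 1 ⇒ order 0.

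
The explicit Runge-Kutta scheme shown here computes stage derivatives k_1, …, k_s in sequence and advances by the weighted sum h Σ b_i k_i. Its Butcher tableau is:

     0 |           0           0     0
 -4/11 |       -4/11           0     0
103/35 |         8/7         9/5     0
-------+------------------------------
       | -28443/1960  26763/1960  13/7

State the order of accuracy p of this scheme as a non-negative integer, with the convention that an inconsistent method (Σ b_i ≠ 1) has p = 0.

b = (-28443/1960, 26763/1960, 13/7)
c = (0, -4/11, 103/35)
Ac = (0, 0, -36/55)
Σ b_i: (-28443/1960)·1 + 26763/1960·1 + 13/7·1 = 1 ✓
b·c: 26763/1960·(-4/11) + 13/7·103/35 = 1/2 ✓
b·c²: 26763/1960·16/121 + 13/7·10609/1225 = 1687397/94325 ≠ 1/3 ⇒ order 2.
b·Ac: 13/7·(-36/55) = -468/385 ≠ 1/6

2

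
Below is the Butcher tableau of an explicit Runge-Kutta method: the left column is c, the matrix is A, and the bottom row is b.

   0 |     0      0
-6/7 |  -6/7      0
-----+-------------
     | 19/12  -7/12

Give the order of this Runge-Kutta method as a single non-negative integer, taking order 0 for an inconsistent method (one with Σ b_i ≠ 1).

2

b = (19/12, -7/12)
c = (0, -6/7)
Σ b_i: 19/12·1 + (-7/12)·1 = 1 ✓
b·c: (-7/12)·(-6/7) = 1/2 ✓; 2 stages ⇒ order 2.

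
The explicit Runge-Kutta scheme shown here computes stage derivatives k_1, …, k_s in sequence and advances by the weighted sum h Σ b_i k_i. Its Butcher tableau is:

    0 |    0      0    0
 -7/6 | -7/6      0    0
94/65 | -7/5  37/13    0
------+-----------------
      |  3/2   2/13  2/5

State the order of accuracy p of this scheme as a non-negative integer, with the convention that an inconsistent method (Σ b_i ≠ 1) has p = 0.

0

b = (3/2, 2/13, 2/5)
c = (0, -7/6, 94/65)
Ac = (0, 0, -259/78)
Σ b_i: 3/2·1 + 2/13·1 + 2/5·1 = 267/130 ≠ 1 ⇒ order 0.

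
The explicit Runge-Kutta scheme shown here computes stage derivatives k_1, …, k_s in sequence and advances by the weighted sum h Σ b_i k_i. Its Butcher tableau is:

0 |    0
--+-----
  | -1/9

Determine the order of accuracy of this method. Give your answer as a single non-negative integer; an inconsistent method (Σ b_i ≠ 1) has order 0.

0

b = (-1/9)
c = (0)
Σ b_i: (-1/9)·1 = -1/9 ≠ 1 ⇒ order 0.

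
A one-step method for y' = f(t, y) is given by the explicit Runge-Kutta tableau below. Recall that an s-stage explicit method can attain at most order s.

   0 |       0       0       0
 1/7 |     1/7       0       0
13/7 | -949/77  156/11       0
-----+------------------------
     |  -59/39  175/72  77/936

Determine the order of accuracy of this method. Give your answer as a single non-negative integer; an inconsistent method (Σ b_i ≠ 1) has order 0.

b = (-59/39, 175/72, 77/936)
c = (0, 1/7, 13/7)
Ac = (0, 0, 156/77)
Σ b_i: (-59/39)·1 + 175/72·1 + 77/936·1 = 1 ✓
b·c: 175/72·1/7 + 77/936·13/7 = 1/2 ✓
b·c²: 175/72·1/49 + 77/936·169/49 = 1/3 ✓
b·Ac: 77/936·156/77 = 1/6 ✓; 3 stages ⇒ order 3.

3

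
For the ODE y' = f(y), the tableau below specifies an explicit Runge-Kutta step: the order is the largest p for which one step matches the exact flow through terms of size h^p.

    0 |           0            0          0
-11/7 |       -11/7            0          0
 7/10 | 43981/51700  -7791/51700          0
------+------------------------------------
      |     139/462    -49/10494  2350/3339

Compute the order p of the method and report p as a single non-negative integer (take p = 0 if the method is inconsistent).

b = (139/462, -49/10494, 2350/3339)
c = (0, -11/7, 7/10)
Ac = (0, 0, 1113/4700)
Σ b_i: 139/462·1 + (-49/10494)·1 + 2350/3339·1 = 1 ✓
b·c: (-49/10494)·(-11/7) + 2350/3339·7/10 = 1/2 ✓
b·c²: (-49/10494)·121/49 + 2350/3339·49/100 = 1/3 ✓
b·Ac: 2350/3339·1113/4700 = 1/6 ✓; 3 stages ⇒ order 3.

3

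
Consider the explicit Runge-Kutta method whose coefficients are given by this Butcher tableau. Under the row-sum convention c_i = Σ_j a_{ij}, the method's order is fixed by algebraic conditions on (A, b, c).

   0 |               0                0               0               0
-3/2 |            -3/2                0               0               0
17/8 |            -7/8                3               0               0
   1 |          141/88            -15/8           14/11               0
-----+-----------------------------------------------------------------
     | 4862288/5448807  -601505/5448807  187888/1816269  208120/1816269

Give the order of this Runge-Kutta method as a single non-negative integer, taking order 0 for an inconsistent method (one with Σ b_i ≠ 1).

b = (4862288/5448807, -601505/5448807, 187888/1816269, 208120/1816269)
c = (0, -3/2, 17/8, 1)
Ac = (0, 0, -9/2, 971/176)
Σ b_i: 4862288/5448807·1 + (-601505/5448807)·1 + 187888/1816269·1 + 208120/1816269·1 = 1 ✓
b·c: (-601505/5448807)·(-3/2) + 187888/1816269·17/8 + 208120/1816269·1 = 1/2 ✓
b·c²: (-601505/5448807)·9/4 + 187888/1816269·289/64 + 208120/1816269·1 = 1/3 ✓
b·Ac: 187888/1816269·(-9/2) + 208120/1816269·971/176 = 1/6 ✓
b·c³: (-601505/5448807)·(-27/8) + 187888/1816269·4913/512 + 208120/1816269·1 = 86007379/58120608 ≠ 1/4 ⇒ order 3.
b·(c∘Ac): 187888/1816269·(-153/16) + 208120/1816269·971/176 = -1296943/3632538 ≠ 1/8
b·Ac²: 187888/1816269·27/4 + 208120/1816269·269/176 = 453239/518934 ≠ 1/12
b·A²c: 208120/1816269·(-63/11) = -56760/86489 ≠ 1/24

3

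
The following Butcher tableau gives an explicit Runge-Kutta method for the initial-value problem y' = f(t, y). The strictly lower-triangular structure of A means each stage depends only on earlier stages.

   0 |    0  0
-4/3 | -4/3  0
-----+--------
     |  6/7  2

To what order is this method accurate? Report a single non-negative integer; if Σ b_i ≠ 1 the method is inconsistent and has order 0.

0

b = (6/7, 2)
c = (0, -4/3)
Σ b_i: 6/7·1 + 2·1 = 20/7 ≠ 1 ⇒ order 0.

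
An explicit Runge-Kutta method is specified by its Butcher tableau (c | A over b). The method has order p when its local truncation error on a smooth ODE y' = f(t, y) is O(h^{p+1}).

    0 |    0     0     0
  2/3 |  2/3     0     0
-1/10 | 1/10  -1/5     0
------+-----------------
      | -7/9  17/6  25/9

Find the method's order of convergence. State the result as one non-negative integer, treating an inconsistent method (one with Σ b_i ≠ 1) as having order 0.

0

b = (-7/9, 17/6, 25/9)
c = (0, 2/3, -1/10)
Ac = (0, 0, -2/15)
Σ b_i: (-7/9)·1 + 17/6·1 + 25/9·1 = 29/6 ≠ 1 ⇒ order 0.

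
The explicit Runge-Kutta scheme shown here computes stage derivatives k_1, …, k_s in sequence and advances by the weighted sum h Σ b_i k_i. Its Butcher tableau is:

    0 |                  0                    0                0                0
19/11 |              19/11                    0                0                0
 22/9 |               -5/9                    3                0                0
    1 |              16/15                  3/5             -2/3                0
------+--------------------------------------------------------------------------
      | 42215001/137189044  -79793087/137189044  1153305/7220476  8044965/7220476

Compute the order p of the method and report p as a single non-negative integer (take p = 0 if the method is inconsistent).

b = (42215001/137189044, -79793087/137189044, 1153305/7220476, 8044965/7220476)
c = (0, 19/11, 22/9, 1)
Ac = (0, 0, 57/11, -881/1485)
Σ b_i: 42215001/137189044·1 + (-79793087/137189044)·1 + 1153305/7220476·1 + 8044965/7220476·1 = 1 ✓
b·c: (-79793087/137189044)·19/11 + 1153305/7220476·22/9 + 8044965/7220476·1 = 1/2 ✓
b·c²: (-79793087/137189044)·361/121 + 1153305/7220476·484/81 + 8044965/7220476·1 = 1/3 ✓
b·Ac: 1153305/7220476·57/11 + 8044965/7220476·(-881/1485) = 1/6 ✓
b·c³: (-79793087/137189044)·6859/1331 + 1153305/7220476·10648/729 + 8044965/7220476·1 = 241211804/536120343 ≠ 1/4 ⇒ order 3.
b·(c∘Ac): 1153305/7220476·38/3 + 8044965/7220476·(-881/1485) = 324578953/238275708 ≠ 1/8
b·Ac²: 1153305/7220476·1083/121 + 8044965/7220476·(-322471/147015) = -1087573021/1072240686 ≠ 1/12
b·A²c: 8044965/7220476·(-38/11) = -152854335/39712618 ≠ 1/24

3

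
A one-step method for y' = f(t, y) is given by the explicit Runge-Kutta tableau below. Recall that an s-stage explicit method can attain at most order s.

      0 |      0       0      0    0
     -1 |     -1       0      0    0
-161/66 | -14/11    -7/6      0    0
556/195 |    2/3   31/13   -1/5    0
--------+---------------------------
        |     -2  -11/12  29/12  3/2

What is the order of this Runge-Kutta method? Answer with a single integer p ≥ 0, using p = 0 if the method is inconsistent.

1

b = (-2, -11/12, 29/12, 3/2)
c = (0, -1, -161/66, 556/195)
Ac = (0, 0, 7/6, -8137/4290)
Σ b_i: (-2)·1 + (-11/12)·1 + 29/12·1 + 3/2·1 = 1 ✓
b·c: (-11/12)·(-1) + 29/12·(-161/66) + 3/2·556/195 = -36119/51480 ≠ 1/2 ⇒ order 1.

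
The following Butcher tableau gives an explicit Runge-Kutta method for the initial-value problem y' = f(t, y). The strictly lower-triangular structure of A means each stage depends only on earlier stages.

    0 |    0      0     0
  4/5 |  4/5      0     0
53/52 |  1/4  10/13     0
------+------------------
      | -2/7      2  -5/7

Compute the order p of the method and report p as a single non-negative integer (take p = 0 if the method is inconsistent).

1

b = (-2/7, 2, -5/7)
c = (0, 4/5, 53/52)
Ac = (0, 0, 8/13)
Σ b_i: (-2/7)·1 + 2·1 + (-5/7)·1 = 1 ✓
b·c: 2·4/5 + (-5/7)·53/52 = 1587/1820 ≠ 1/2 ⇒ order 1.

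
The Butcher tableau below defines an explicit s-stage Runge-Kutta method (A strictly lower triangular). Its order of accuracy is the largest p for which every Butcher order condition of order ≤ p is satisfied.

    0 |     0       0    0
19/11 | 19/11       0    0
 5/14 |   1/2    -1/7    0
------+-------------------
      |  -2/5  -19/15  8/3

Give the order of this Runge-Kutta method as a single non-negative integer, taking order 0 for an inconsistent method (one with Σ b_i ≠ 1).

1

b = (-2/5, -19/15, 8/3)
c = (0, 19/11, 5/14)
Ac = (0, 0, -19/77)
Σ b_i: (-2/5)·1 + (-19/15)·1 + 8/3·1 = 1 ✓
b·c: (-19/15)·19/11 + 8/3·5/14 = -1427/1155 ≠ 1/2 ⇒ order 1.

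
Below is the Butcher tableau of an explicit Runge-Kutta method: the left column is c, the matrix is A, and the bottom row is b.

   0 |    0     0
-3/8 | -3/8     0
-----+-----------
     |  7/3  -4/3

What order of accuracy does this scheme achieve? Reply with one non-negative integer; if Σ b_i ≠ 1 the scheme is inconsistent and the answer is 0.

b = (7/3, -4/3)
c = (0, -3/8)
Σ b_i: 7/3·1 + (-4/3)·1 = 1 ✓
b·c: (-4/3)·(-3/8) = 1/2 ✓; 2 stages ⇒ order 2.

2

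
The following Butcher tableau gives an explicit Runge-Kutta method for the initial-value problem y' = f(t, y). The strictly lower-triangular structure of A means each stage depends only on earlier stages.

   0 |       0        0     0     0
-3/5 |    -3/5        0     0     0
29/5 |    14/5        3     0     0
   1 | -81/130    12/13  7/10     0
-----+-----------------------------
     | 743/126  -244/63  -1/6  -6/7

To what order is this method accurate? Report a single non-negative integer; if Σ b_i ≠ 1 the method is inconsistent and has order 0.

2

b = (743/126, -244/63, -1/6, -6/7)
c = (0, -3/5, 29/5, 1)
Ac = (0, 0, -9/5, 2279/650)
Σ b_i: 743/126·1 + (-244/63)·1 + (-1/6)·1 + (-6/7)·1 = 1 ✓
b·c: (-244/63)·(-3/5) + (-1/6)·29/5 + (-6/7)·1 = 1/2 ✓
b·c²: (-244/63)·9/25 + (-1/6)·841/25 + (-6/7)·1 = -8251/1050 ≠ 1/3 ⇒ order 2.
b·Ac: (-1/6)·(-9/5) + (-6/7)·2279/650 = -12309/4550 ≠ 1/6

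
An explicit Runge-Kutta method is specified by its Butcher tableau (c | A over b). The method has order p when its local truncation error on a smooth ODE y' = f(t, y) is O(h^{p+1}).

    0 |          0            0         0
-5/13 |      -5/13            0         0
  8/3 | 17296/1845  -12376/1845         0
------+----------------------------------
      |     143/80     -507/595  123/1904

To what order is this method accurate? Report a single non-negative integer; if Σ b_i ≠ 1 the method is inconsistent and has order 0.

3

b = (143/80, -507/595, 123/1904)
c = (0, -5/13, 8/3)
Ac = (0, 0, 952/369)
Σ b_i: 143/80·1 + (-507/595)·1 + 123/1904·1 = 1 ✓
b·c: (-507/595)·(-5/13) + 123/1904·8/3 = 1/2 ✓
b·c²: (-507/595)·25/169 + 123/1904·64/9 = 1/3 ✓
b·Ac: 123/1904·952/369 = 1/6 ✓; 3 stages ⇒ order 3.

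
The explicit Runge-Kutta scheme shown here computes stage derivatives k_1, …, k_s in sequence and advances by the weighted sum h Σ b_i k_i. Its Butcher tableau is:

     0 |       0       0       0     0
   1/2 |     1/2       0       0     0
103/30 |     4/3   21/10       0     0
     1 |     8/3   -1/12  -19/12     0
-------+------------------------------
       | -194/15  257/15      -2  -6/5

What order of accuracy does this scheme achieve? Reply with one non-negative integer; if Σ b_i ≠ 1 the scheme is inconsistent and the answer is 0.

b = (-194/15, 257/15, -2, -6/5)
c = (0, 1/2, 103/30, 1)
Ac = (0, 0, 21/20, -493/90)
Σ b_i: (-194/15)·1 + 257/15·1 + (-2)·1 + (-6/5)·1 = 1 ✓
b·c: 257/15·1/2 + (-2)·103/30 + (-6/5)·1 = 1/2 ✓
b·c²: 257/15·1/4 + (-2)·10609/900 + (-6/5)·1 = -18443/900 ≠ 1/3 ⇒ order 2.
b·Ac: (-2)·21/20 + (-6/5)·(-493/90) = 671/150 ≠ 1/6

2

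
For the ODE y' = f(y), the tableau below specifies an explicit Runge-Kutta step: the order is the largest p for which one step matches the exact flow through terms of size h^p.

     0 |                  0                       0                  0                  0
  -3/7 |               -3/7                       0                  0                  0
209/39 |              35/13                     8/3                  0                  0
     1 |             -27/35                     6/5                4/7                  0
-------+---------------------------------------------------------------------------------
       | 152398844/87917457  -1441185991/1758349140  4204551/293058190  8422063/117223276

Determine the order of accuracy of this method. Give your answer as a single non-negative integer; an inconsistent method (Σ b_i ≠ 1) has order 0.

3

b = (152398844/87917457, -1441185991/1758349140, 4204551/293058190, 8422063/117223276)
c = (0, -3/7, 209/39, 1)
Ac = (0, 0, -8/7, 3478/1365)
Σ b_i: 152398844/87917457·1 + (-1441185991/1758349140)·1 + 4204551/293058190·1 + 8422063/117223276·1 = 1 ✓
b·c: (-1441185991/1758349140)·(-3/7) + 4204551/293058190·209/39 + 8422063/117223276·1 = 1/2 ✓
b·c²: (-1441185991/1758349140)·9/49 + 4204551/293058190·43681/1521 + 8422063/117223276·1 = 1/3 ✓
b·Ac: 4204551/293058190·(-8/7) + 8422063/117223276·3478/1365 = 1/6 ✓
b·c³: (-1441185991/1758349140)·(-27/343) + 4204551/293058190·9129329/59319 + 8422063/117223276·1 = 112539249637/48002931522 ≠ 1/4 ⇒ order 3.
b·(c∘Ac): 4204551/293058190·(-1672/273) + 8422063/117223276·3478/1365 = 117168589/1230844398 ≠ 1/8
b·Ac²: 4204551/293058190·24/49 + 8422063/117223276·6197474/372645 = 403865248679/336020520654 ≠ 1/12
b·A²c: 8422063/117223276·(-32/49) = -67376504/1435985131 ≠ 1/24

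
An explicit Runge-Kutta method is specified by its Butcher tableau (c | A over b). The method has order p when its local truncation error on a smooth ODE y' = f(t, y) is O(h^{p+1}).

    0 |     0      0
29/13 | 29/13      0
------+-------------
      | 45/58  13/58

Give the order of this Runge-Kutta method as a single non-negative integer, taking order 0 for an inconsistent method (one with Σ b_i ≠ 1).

2

b = (45/58, 13/58)
c = (0, 29/13)
Σ b_i: 45/58·1 + 13/58·1 = 1 ✓
b·c: 13/58·29/13 = 1/2 ✓; 2 stages ⇒ order 2.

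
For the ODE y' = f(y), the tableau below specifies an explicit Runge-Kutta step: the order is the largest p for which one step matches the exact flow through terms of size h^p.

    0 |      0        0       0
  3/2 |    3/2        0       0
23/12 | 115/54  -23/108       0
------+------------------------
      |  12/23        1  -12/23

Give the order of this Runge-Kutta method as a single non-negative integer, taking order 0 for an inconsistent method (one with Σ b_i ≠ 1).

b = (12/23, 1, -12/23)
c = (0, 3/2, 23/12)
Ac = (0, 0, -23/72)
Σ b_i: 12/23·1 + 1·1 + (-12/23)·1 = 1 ✓
b·c: 1·3/2 + (-12/23)·23/12 = 1/2 ✓
b·c²: 1·9/4 + (-12/23)·529/144 = 1/3 ✓
b·Ac: (-12/23)·(-23/72) = 1/6 ✓; 3 stages ⇒ order 3.

3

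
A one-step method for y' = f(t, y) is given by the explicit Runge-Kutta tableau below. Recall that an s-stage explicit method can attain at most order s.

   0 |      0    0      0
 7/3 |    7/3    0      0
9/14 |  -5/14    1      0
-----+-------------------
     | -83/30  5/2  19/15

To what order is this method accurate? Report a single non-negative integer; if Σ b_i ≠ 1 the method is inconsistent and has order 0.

1

b = (-83/30, 5/2, 19/15)
c = (0, 7/3, 9/14)
Ac = (0, 0, 7/3)
Σ b_i: (-83/30)·1 + 5/2·1 + 19/15·1 = 1 ✓
b·c: 5/2·7/3 + 19/15·9/14 = 698/105 ≠ 1/2 ⇒ order 1.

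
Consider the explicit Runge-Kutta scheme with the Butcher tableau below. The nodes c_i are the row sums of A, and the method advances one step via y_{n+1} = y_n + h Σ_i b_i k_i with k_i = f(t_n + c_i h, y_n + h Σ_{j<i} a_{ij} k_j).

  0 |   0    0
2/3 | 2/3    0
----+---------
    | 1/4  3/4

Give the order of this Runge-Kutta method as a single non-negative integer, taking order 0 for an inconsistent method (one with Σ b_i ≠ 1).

2

b = (1/4, 3/4)
c = (0, 2/3)
Σ b_i: 1/4·1 + 3/4·1 = 1 ✓
b·c: 3/4·2/3 = 1/2 ✓; 2 stages ⇒ order 2.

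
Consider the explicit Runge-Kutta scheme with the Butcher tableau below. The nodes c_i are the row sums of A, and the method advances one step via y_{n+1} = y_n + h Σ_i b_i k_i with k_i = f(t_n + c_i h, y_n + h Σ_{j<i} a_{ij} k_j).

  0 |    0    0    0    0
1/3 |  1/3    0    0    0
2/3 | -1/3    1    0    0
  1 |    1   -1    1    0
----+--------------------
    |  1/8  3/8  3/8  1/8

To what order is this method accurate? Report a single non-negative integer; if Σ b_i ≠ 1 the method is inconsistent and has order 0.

b = (1/8, 3/8, 3/8, 1/8)
c = (0, 1/3, 2/3, 1)
Ac = (0, 0, 1/3, 1/3)
Σ b_i: 1/8·1 + 3/8·1 + 3/8·1 + 1/8·1 = 1 ✓
b·c: 3/8·1/3 + 3/8·2/3 + 1/8·1 = 1/2 ✓
b·c²: 3/8·1/9 + 3/8·4/9 + 1/8·1 = 1/3 ✓
b·Ac: 3/8·1/3 + 1/8·1/3 = 1/6 ✓
b·c³: 3/8·1/27 + 3/8·8/27 + 1/8·1 = 1/4 ✓
b·(c∘Ac): 3/8·2/9 + 1/8·1/3 = 1/8 ✓
b·Ac²: 3/8·1/9 + 1/8·1/3 = 1/12 ✓
b·A²c: 1/8·1/3 = 1/24 ✓; 4 stages ⇒ order 4.

4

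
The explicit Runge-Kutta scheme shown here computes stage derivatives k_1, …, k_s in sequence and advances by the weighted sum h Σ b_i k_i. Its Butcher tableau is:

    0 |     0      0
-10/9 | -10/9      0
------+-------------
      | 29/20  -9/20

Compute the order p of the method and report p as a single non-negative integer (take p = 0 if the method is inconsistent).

2

b = (29/20, -9/20)
c = (0, -10/9)
Σ b_i: 29/20·1 + (-9/20)·1 = 1 ✓
b·c: (-9/20)·(-10/9) = 1/2 ✓; 2 stages ⇒ order 2.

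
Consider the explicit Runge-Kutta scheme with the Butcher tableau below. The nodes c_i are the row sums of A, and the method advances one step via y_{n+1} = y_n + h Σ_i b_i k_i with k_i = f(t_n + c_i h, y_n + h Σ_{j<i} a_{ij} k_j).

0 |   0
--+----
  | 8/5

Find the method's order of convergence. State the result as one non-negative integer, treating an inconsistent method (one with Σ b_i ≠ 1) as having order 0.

b = (8/5)
c = (0)
Σ b_i: 8/5·1 = 8/5 ≠ 1 ⇒ order 0.

0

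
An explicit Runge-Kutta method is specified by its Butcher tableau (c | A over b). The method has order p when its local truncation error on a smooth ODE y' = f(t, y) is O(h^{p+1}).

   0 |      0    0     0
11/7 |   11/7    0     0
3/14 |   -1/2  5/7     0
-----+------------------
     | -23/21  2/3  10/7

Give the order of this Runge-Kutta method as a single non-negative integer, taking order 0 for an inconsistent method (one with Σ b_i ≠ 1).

1

b = (-23/21, 2/3, 10/7)
c = (0, 11/7, 3/14)
Ac = (0, 0, 55/49)
Σ b_i: (-23/21)·1 + 2/3·1 + 10/7·1 = 1 ✓
b·c: 2/3·11/7 + 10/7·3/14 = 199/147 ≠ 1/2 ⇒ order 1.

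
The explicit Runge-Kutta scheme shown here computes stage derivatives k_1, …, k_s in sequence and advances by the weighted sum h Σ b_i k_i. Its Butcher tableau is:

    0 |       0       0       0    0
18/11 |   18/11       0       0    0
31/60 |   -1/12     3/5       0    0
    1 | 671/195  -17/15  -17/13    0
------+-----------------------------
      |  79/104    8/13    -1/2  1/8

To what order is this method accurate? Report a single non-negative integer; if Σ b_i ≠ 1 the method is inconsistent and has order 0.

1

b = (79/104, 8/13, -1/2, 1/8)
c = (0, 18/11, 31/60, 1)
Ac = (0, 0, 54/55, -21709/8580)
Σ b_i: 79/104·1 + 8/13·1 + (-1/2)·1 + 1/8·1 = 1 ✓
b·c: 8/13·18/11 + (-1/2)·31/60 + 1/8·1 = 1874/2145 ≠ 1/2 ⇒ order 1.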